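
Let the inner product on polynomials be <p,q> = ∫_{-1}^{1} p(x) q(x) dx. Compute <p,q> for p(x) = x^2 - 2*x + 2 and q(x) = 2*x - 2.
<p,q> = -12

Expand the product: p(x)·q(x) = 2*x^3 - 6*x^2 + 8*x - 4.
∫_{-1}^{1} of each monomial x^k gives [2/(k+1) if k even, 0 if k odd]. Integrating term-by-term (or equivalently evaluating the antiderivative F(x) = x^4/2 - 2*x^3 + 4*x^2 - 4*x at the endpoints):
  F(1) − F(−1) = -3/2 − (21/2) = -12.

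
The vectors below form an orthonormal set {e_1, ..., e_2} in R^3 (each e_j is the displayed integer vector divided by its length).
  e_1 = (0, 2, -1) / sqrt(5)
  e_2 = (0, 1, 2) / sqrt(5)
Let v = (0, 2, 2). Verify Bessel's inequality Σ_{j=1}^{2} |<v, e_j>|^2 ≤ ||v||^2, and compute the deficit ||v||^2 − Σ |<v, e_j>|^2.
Σ |<v, e_j>|^2 = 8; ||v||^2 = 8; deficit = 0

Write each e_j = u_j / sqrt(<u_j, u_j>) where u_j is the displayed integer vector. Then <v, e_j> = <v, u_j> / sqrt(<u_j, u_j>), so |<v, e_j>|^2 = <v, u_j>^2 / <u_j, u_j>.
Coefficients: <v, e_1> = 2/sqrt(5), <v, e_2> = 6/sqrt(5).
Square and sum: Σ |<v, e_j>|^2 = 8.
Compute ||v||^2 = v·v = 8.
Deficit = 8 − 8 = 0 ≥ 0, confirming Bessel's inequality. (The deficit equals ||v − Σ <v,e_j> e_j||^2, the squared distance from v to span{e_j}.)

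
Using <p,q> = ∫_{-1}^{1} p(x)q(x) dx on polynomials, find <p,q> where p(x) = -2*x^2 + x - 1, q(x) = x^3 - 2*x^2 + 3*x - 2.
<p,q> = 12

Expand the product: p(x)·q(x) = -2*x^5 + 5*x^4 - 9*x^3 + 9*x^2 - 5*x + 2.
∫_{-1}^{1} of each monomial x^k gives [2/(k+1) if k even, 0 if k odd]. Integrating term-by-term (or equivalently evaluating the antiderivative F(x) = -x^6/3 + x^5 - 9*x^4/4 + 3*x^3 - 5*x^2/2 + 2*x at the endpoints):
  F(1) − F(−1) = 11/12 − (-133/12) = 12.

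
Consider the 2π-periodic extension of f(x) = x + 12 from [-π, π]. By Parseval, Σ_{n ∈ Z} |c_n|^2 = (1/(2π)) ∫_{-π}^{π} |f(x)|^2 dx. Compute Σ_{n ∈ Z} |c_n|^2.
Σ |c_n|^2 = π^2/3 + 144

Expand and integrate term by term over [-π, π]:
  ∫ (x)^2 dx = 1·(2π^3/3); ∫ 2·1·(12)·x dx = 0 (odd integrand); ∫ 12^2 dx = 144·2π.
So (1/(2π)) ∫_{-π}^{π} (x + 12)^2 dx = 1π^2/3 + 144 = π^2/3 + 144.
Parseval ⇒ Σ |c_n|^2 = π^2/3 + 144.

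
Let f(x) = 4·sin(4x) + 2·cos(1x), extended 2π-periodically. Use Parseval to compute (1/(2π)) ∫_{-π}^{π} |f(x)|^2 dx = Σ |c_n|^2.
Σ |c_n|^2 = 10

Expand |f|^2 and use orthogonality of {sin(nx), cos(mx)} on [-π, π]:
  ∫_{-π}^{π} sin(nx)^2 dx = π, ∫ cos(mx)^2 dx = π, and cross terms integrate to 0.
So ∫_{-π}^{π} f(x)^2 dx = 4^2 · π + 2^2 · π = (16 + 4)π.
Divide by 2π: (16 + 4)/2 = 10.
By Parseval, this equals Σ |c_n|^2.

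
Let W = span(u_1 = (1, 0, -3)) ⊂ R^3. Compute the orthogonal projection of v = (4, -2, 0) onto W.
proj_W(v) = (2/5, 0, -6/5)

Set up U = [u_1 | ... | u_1] ∈ R^(3×1). The projector onto W = col(U) is P = U (U^T U)^(-1) U^T.
Compute U^T U =
  [10],
and U^T v = (4).
Solve U^T U · c = U^T v for the coefficients: c = (2/5). The projection is proj_W(v) = U c.
Check: (v - proj_W(v)) · u_1 = 0  (should be 0).
Result: proj_W(v) = (2/5, 0, -6/5).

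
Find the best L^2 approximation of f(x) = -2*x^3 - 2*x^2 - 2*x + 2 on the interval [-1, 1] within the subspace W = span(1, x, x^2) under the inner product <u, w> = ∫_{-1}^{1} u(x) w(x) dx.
g(x) = -2*x^2 - 16*x/5 + 2

The best approximation g ∈ W is the orthogonal projection of f onto W. Writing g = a_0 + a_1 x + a_2 x^2, the coefficients solve the normal equations G · a = b where
  G_{ij} = <φ_i, φ_j> and b_i = <f, φ_i>, with φ_0 = 1, φ_1 = x, φ_2 = x^2.
G =
  [2, 0, 2/3]
  [0, 2/3, 0]
  [2/3, 0, 2/5],
b = (8/3, -32/15, 8/15).
Solving gives a_0 = 2, a_1 = -16/5, a_2 = -2, so
  g(x) = -2*x^2 - 16*x/5 + 2.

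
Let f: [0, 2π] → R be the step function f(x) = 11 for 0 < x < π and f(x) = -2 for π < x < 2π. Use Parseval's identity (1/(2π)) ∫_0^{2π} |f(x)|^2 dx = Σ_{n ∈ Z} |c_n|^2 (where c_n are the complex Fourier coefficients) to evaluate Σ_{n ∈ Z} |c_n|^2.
Σ |c_n|^2 = 125/2

Parseval equates the L^2 energy of f (normalised by 1/(2π)) with the ℓ^2 sum of its Fourier coefficients: (1/(2π)) ∫_0^{2π} |f|^2 = Σ |c_n|^2.
Compute the left side: (1/(2π)) [∫_0^π 11^2 dx + ∫_π^{2π} (-2)^2 dx] = (1/(2π)) · (121π + 4π) = (121 + 4)/2 = 125/2.
So Σ_{n ∈ Z} |c_n|^2 = 125/2.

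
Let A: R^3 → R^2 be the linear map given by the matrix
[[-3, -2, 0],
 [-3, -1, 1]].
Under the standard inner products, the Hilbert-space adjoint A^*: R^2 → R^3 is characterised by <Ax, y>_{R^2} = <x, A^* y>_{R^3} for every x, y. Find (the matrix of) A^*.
A^* = A^T =
[[-3, -3],
 [-2, -1],
 [0, 1]]

For real matrices with standard dot products, the defining identity <Ax, y> = <x, A^* y> gives (Ax)^T y = x^T (A^*) y, i.e. x^T A^T y = x^T (A^*) y. Since this holds for all x, y, we must have A^* = A^T. Therefore
A^* =
[[-3, -3],
 [-2, -1],
 [0, 1]].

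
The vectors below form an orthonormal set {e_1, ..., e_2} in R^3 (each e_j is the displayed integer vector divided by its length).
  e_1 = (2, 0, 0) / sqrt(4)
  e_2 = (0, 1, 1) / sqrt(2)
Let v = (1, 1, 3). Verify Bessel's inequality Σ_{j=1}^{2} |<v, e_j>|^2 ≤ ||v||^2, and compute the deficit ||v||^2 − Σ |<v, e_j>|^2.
Σ |<v, e_j>|^2 = 9; ||v||^2 = 11; deficit = 2

Write each e_j = u_j / sqrt(<u_j, u_j>) where u_j is the displayed integer vector. Then <v, e_j> = <v, u_j> / sqrt(<u_j, u_j>), so |<v, e_j>|^2 = <v, u_j>^2 / <u_j, u_j>.
Coefficients: <v, e_1> = 2/sqrt(4), <v, e_2> = 4/sqrt(2).
Square and sum: Σ |<v, e_j>|^2 = 9.
Compute ||v||^2 = v·v = 11.
Deficit = 11 − 9 = 2 ≥ 0, confirming Bessel's inequality. (The deficit equals ||v − Σ <v,e_j> e_j||^2, the squared distance from v to span{e_j}.)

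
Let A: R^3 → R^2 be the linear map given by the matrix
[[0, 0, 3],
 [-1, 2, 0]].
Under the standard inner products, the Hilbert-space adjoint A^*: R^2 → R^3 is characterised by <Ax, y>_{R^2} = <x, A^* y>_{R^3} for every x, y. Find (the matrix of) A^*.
A^* = A^T =
[[0, -1],
 [0, 2],
 [3, 0]]

For real matrices with standard dot products, the defining identity <Ax, y> = <x, A^* y> gives (Ax)^T y = x^T (A^*) y, i.e. x^T A^T y = x^T (A^*) y. Since this holds for all x, y, we must have A^* = A^T. Therefore
A^* =
[[0, -1],
 [0, 2],
 [3, 0]].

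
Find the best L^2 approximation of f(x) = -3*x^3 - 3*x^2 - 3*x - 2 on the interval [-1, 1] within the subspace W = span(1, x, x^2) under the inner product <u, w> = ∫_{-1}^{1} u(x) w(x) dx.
g(x) = -3*x^2 - 24*x/5 - 2

The best approximation g ∈ W is the orthogonal projection of f onto W. Writing g = a_0 + a_1 x + a_2 x^2, the coefficients solve the normal equations G · a = b where
  G_{ij} = <φ_i, φ_j> and b_i = <f, φ_i>, with φ_0 = 1, φ_1 = x, φ_2 = x^2.
G =
  [2, 0, 2/3]
  [0, 2/3, 0]
  [2/3, 0, 2/5],
b = (-6, -16/5, -38/15).
Solving gives a_0 = -2, a_1 = -24/5, a_2 = -3, so
  g(x) = -3*x^2 - 24*x/5 - 2.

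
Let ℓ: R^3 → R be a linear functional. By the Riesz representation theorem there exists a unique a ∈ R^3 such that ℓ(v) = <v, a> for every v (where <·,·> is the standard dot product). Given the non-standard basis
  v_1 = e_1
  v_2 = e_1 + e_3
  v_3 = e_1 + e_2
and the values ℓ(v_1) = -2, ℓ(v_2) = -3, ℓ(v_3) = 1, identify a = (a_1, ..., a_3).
a = (-2, 3, -1)

Write a = (a_1, ..., a_3) in the standard basis. For each basis vector v_i, ℓ(v_i) = <v_i, a> is a linear equation in the a_j's. Collect the n equations into a matrix system V a = ℓ, where row i of V is v_i (expressed in the standard basis). Since V is invertible (lower-triangular with 1s on the diagonal, up to permutation), solve by back-substitution:
  V =
[[1, 0, 0],
 [1, 0, 1],
 [1, 1, 0]]
  V a = (-2, -3, 1)
Solving gives a = (-2, 3, -1).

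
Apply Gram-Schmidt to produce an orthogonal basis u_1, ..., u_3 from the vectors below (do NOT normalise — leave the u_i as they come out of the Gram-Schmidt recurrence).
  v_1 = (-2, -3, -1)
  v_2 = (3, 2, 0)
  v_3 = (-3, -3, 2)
Orthogonal basis:
  u_1 = (-2, -3, -1)
  u_2 = (9/7, -4/7, -6/7)
  u_3 = (13/19, -39/38, 65/38)

Apply the Gram-Schmidt recurrence
  u_1 = v_1
  u_i = v_i − Σ_{j<i} ((v_i · u_j) / (u_j · u_j)) · u_j.

Step by step this gives:
  u_1 = (-2, -3, -1)
  u_2 = (9/7, -4/7, -6/7)
  u_3 = (13/19, -39/38, 65/38)

Orthogonality check:
  u_2 · u_1 = 0 (should be 0)
  u_3 · u_1 = 0 (should be 0)
  u_3 · u_2 = 0 (should be 0)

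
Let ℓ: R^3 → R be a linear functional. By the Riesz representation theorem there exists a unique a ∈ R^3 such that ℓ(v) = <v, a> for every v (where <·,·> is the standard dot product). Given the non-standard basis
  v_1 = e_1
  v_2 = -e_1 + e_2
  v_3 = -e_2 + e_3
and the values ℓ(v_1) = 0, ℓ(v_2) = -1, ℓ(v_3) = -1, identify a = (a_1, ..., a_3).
a = (0, -1, -2)

Write a = (a_1, ..., a_3) in the standard basis. For each basis vector v_i, ℓ(v_i) = <v_i, a> is a linear equation in the a_j's. Collect the n equations into a matrix system V a = ℓ, where row i of V is v_i (expressed in the standard basis). Since V is invertible (lower-triangular with 1s on the diagonal, up to permutation), solve by back-substitution:
  V =
[[1, 0, 0],
 [-1, 1, 0],
 [0, -1, 1]]
  V a = (0, -1, -1)
Solving gives a = (0, -1, -2).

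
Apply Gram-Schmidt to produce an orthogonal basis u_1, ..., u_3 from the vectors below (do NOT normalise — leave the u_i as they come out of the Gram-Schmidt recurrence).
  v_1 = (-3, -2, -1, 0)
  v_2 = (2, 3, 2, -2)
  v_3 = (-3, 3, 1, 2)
Orthogonal basis:
  u_1 = (-3, -2, -1, 0)
  u_2 = (-1, 1, 1, -2)
  u_3 = (-15/7, 20/7, 5/7, 20/7)

Apply the Gram-Schmidt recurrence
  u_1 = v_1
  u_i = v_i − Σ_{j<i} ((v_i · u_j) / (u_j · u_j)) · u_j.

Step by step this gives:
  u_1 = (-3, -2, -1, 0)
  u_2 = (-1, 1, 1, -2)
  u_3 = (-15/7, 20/7, 5/7, 20/7)

Orthogonality check:
  u_2 · u_1 = 0 (should be 0)
  u_3 · u_1 = 0 (should be 0)
  u_3 · u_2 = 0 (should be 0)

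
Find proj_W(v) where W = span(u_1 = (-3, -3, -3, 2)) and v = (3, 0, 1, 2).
proj_W(v) = (24/31, 24/31, 24/31, -16/31)

Set up U = [u_1 | ... | u_1] ∈ R^(4×1). The projector onto W = col(U) is P = U (U^T U)^(-1) U^T.
Compute U^T U =
  [31],
and U^T v = (-8).
Solve U^T U · c = U^T v for the coefficients: c = (-8/31). The projection is proj_W(v) = U c.
Check: (v - proj_W(v)) · u_1 = 0  (should be 0).
Result: proj_W(v) = (24/31, 24/31, 24/31, -16/31).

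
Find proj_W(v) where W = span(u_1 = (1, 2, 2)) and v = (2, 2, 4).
proj_W(v) = (14/9, 28/9, 28/9)

Set up U = [u_1 | ... | u_1] ∈ R^(3×1). The projector onto W = col(U) is P = U (U^T U)^(-1) U^T.
Compute U^T U =
  [9],
and U^T v = (14).
Solve U^T U · c = U^T v for the coefficients: c = (14/9). The projection is proj_W(v) = U c.
Check: (v - proj_W(v)) · u_1 = 0  (should be 0).
Result: proj_W(v) = (14/9, 28/9, 28/9).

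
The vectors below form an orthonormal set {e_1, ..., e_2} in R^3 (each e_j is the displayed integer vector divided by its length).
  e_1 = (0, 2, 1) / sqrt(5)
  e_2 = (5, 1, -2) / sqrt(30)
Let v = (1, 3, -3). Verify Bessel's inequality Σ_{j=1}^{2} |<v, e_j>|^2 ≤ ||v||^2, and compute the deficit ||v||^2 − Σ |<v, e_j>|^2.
Σ |<v, e_j>|^2 = 25/3; ||v||^2 = 19; deficit = 32/3

Write each e_j = u_j / sqrt(<u_j, u_j>) where u_j is the displayed integer vector. Then <v, e_j> = <v, u_j> / sqrt(<u_j, u_j>), so |<v, e_j>|^2 = <v, u_j>^2 / <u_j, u_j>.
Coefficients: <v, e_1> = 3/sqrt(5), <v, e_2> = 14/sqrt(30).
Square and sum: Σ |<v, e_j>|^2 = 25/3.
Compute ||v||^2 = v·v = 19.
Deficit = 19 − 25/3 = 32/3 ≥ 0, confirming Bessel's inequality. (The deficit equals ||v − Σ <v,e_j> e_j||^2, the squared distance from v to span{e_j}.)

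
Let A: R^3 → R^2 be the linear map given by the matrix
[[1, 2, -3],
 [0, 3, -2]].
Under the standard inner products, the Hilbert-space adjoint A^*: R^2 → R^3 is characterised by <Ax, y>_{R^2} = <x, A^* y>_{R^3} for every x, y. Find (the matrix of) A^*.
A^* = A^T =
[[1, 0],
 [2, 3],
 [-3, -2]]

For real matrices with standard dot products, the defining identity <Ax, y> = <x, A^* y> gives (Ax)^T y = x^T (A^*) y, i.e. x^T A^T y = x^T (A^*) y. Since this holds for all x, y, we must have A^* = A^T. Therefore
A^* =
[[1, 0],
 [2, 3],
 [-3, -2]].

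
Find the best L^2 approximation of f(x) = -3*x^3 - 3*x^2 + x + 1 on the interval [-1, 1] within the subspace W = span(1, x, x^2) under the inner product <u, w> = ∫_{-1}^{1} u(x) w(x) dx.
g(x) = -3*x^2 - 4*x/5 + 1

The best approximation g ∈ W is the orthogonal projection of f onto W. Writing g = a_0 + a_1 x + a_2 x^2, the coefficients solve the normal equations G · a = b where
  G_{ij} = <φ_i, φ_j> and b_i = <f, φ_i>, with φ_0 = 1, φ_1 = x, φ_2 = x^2.
G =
  [2, 0, 2/3]
  [0, 2/3, 0]
  [2/3, 0, 2/5],
b = (0, -8/15, -8/15).
Solving gives a_0 = 1, a_1 = -4/5, a_2 = -3, so
  g(x) = -3*x^2 - 4*x/5 + 1.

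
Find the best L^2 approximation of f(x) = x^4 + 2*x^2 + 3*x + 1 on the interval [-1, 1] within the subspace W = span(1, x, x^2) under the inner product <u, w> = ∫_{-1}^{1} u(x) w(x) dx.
g(x) = 20*x^2/7 + 3*x + 32/35

The best approximation g ∈ W is the orthogonal projection of f onto W. Writing g = a_0 + a_1 x + a_2 x^2, the coefficients solve the normal equations G · a = b where
  G_{ij} = <φ_i, φ_j> and b_i = <f, φ_i>, with φ_0 = 1, φ_1 = x, φ_2 = x^2.
G =
  [2, 0, 2/3]
  [0, 2/3, 0]
  [2/3, 0, 2/5],
b = (56/15, 2, 184/105).
Solving gives a_0 = 32/35, a_1 = 3, a_2 = 20/7, so
  g(x) = 20*x^2/7 + 3*x + 32/35.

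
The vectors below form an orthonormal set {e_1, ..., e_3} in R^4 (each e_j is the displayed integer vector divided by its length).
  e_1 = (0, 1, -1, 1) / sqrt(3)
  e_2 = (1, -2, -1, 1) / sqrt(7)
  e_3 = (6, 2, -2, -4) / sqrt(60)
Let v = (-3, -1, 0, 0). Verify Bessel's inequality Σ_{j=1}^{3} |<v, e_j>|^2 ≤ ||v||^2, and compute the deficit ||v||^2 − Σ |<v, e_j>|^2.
Σ |<v, e_j>|^2 = 50/7; ||v||^2 = 10; deficit = 20/7

Write each e_j = u_j / sqrt(<u_j, u_j>) where u_j is the displayed integer vector. Then <v, e_j> = <v, u_j> / sqrt(<u_j, u_j>), so |<v, e_j>|^2 = <v, u_j>^2 / <u_j, u_j>.
Coefficients: <v, e_1> = -1/sqrt(3), <v, e_2> = -1/sqrt(7), <v, e_3> = -20/sqrt(60).
Square and sum: Σ |<v, e_j>|^2 = 50/7.
Compute ||v||^2 = v·v = 10.
Deficit = 10 − 50/7 = 20/7 ≥ 0, confirming Bessel's inequality. (The deficit equals ||v − Σ <v,e_j> e_j||^2, the squared distance from v to span{e_j}.)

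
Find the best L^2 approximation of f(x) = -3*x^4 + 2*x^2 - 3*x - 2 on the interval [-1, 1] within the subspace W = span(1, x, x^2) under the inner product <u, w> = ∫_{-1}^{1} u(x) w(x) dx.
g(x) = -4*x^2/7 - 3*x - 61/35

The best approximation g ∈ W is the orthogonal projection of f onto W. Writing g = a_0 + a_1 x + a_2 x^2, the coefficients solve the normal equations G · a = b where
  G_{ij} = <φ_i, φ_j> and b_i = <f, φ_i>, with φ_0 = 1, φ_1 = x, φ_2 = x^2.
G =
  [2, 0, 2/3]
  [0, 2/3, 0]
  [2/3, 0, 2/5],
b = (-58/15, -2, -146/105).
Solving gives a_0 = -61/35, a_1 = -3, a_2 = -4/7, so
  g(x) = -4*x^2/7 - 3*x - 61/35.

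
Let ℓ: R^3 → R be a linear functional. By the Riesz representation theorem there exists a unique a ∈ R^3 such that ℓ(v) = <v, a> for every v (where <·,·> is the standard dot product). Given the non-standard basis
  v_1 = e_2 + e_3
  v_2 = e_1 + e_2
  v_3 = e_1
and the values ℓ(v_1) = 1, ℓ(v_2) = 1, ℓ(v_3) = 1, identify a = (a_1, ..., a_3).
a = (1, 0, 1)

Write a = (a_1, ..., a_3) in the standard basis. For each basis vector v_i, ℓ(v_i) = <v_i, a> is a linear equation in the a_j's. Collect the n equations into a matrix system V a = ℓ, where row i of V is v_i (expressed in the standard basis). Since V is invertible (lower-triangular with 1s on the diagonal, up to permutation), solve by back-substitution:
  V =
[[0, 1, 1],
 [1, 1, 0],
 [1, 0, 0]]
  V a = (1, 1, 1)
Solving gives a = (1, 0, 1).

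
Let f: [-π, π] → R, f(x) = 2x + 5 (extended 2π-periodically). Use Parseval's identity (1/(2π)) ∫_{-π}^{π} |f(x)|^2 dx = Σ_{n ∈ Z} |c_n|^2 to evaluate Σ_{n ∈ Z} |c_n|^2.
Σ |c_n|^2 = 4π^2/3 + 25

Expand and integrate term by term over [-π, π]:
  ∫ (2x)^2 dx = 4·(2π^3/3); ∫ 2·2·(5)·x dx = 0 (odd integrand); ∫ 5^2 dx = 25·2π.
So (1/(2π)) ∫_{-π}^{π} (2x + 5)^2 dx = 4π^2/3 + 25 = 4π^2/3 + 25.
Parseval ⇒ Σ |c_n|^2 = 4π^2/3 + 25.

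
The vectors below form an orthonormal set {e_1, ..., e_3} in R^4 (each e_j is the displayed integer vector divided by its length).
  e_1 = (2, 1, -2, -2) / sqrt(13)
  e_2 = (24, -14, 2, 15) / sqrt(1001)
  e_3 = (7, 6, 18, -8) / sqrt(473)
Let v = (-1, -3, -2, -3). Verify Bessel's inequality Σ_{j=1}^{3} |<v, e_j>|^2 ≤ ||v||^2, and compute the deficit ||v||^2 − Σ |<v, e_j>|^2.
Σ |<v, e_j>|^2 = 1739/301; ||v||^2 = 23; deficit = 5184/301

Write each e_j = u_j / sqrt(<u_j, u_j>) where u_j is the displayed integer vector. Then <v, e_j> = <v, u_j> / sqrt(<u_j, u_j>), so |<v, e_j>|^2 = <v, u_j>^2 / <u_j, u_j>.
Coefficients: <v, e_1> = 5/sqrt(13), <v, e_2> = -31/sqrt(1001), <v, e_3> = -37/sqrt(473).
Square and sum: Σ |<v, e_j>|^2 = 1739/301.
Compute ||v||^2 = v·v = 23.
Deficit = 23 − 1739/301 = 5184/301 ≥ 0, confirming Bessel's inequality. (The deficit equals ||v − Σ <v,e_j> e_j||^2, the squared distance from v to span{e_j}.)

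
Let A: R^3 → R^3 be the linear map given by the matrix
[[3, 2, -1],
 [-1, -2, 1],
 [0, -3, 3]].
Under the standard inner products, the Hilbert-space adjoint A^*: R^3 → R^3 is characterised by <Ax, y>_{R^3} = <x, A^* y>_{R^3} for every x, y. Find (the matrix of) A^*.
A^* = A^T =
[[3, -1, 0],
 [2, -2, -3],
 [-1, 1, 3]]

For real matrices with standard dot products, the defining identity <Ax, y> = <x, A^* y> gives (Ax)^T y = x^T (A^*) y, i.e. x^T A^T y = x^T (A^*) y. Since this holds for all x, y, we must have A^* = A^T. Therefore
A^* =
[[3, -1, 0],
 [2, -2, -3],
 [-1, 1, 3]].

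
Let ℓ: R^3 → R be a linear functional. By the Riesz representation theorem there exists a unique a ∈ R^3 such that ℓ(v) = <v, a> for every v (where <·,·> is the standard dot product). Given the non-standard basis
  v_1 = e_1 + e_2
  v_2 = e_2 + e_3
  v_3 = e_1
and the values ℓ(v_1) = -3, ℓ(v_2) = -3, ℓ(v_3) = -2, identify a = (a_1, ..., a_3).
a = (-2, -1, -2)

Write a = (a_1, ..., a_3) in the standard basis. For each basis vector v_i, ℓ(v_i) = <v_i, a> is a linear equation in the a_j's. Collect the n equations into a matrix system V a = ℓ, where row i of V is v_i (expressed in the standard basis). Since V is invertible (lower-triangular with 1s on the diagonal, up to permutation), solve by back-substitution:
  V =
[[1, 1, 0],
 [0, 1, 1],
 [1, 0, 0]]
  V a = (-3, -3, -2)
Solving gives a = (-2, -1, -2).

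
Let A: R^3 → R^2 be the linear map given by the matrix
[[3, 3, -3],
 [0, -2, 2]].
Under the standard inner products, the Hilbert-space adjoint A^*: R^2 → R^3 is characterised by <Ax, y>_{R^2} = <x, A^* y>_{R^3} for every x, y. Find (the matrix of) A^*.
A^* = A^T =
[[3, 0],
 [3, -2],
 [-3, 2]]

For real matrices with standard dot products, the defining identity <Ax, y> = <x, A^* y> gives (Ax)^T y = x^T (A^*) y, i.e. x^T A^T y = x^T (A^*) y. Since this holds for all x, y, we must have A^* = A^T. Therefore
A^* =
[[3, 0],
 [3, -2],
 [-3, 2]].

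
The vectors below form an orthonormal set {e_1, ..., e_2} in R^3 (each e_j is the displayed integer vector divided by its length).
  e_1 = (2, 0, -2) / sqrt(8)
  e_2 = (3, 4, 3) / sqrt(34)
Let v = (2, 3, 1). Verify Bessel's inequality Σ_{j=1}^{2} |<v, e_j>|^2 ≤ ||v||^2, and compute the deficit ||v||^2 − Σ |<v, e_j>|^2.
Σ |<v, e_j>|^2 = 229/17; ||v||^2 = 14; deficit = 9/17

Write each e_j = u_j / sqrt(<u_j, u_j>) where u_j is the displayed integer vector. Then <v, e_j> = <v, u_j> / sqrt(<u_j, u_j>), so |<v, e_j>|^2 = <v, u_j>^2 / <u_j, u_j>.
Coefficients: <v, e_1> = 2/sqrt(8), <v, e_2> = 21/sqrt(34).
Square and sum: Σ |<v, e_j>|^2 = 229/17.
Compute ||v||^2 = v·v = 14.
Deficit = 14 − 229/17 = 9/17 ≥ 0, confirming Bessel's inequality. (The deficit equals ||v − Σ <v,e_j> e_j||^2, the squared distance from v to span{e_j}.)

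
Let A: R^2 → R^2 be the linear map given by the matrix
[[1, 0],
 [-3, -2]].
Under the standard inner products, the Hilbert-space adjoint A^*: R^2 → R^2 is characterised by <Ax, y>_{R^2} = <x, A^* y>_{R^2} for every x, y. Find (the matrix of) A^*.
A^* = A^T =
[[1, -3],
 [0, -2]]

For real matrices with standard dot products, the defining identity <Ax, y> = <x, A^* y> gives (Ax)^T y = x^T (A^*) y, i.e. x^T A^T y = x^T (A^*) y. Since this holds for all x, y, we must have A^* = A^T. Therefore
A^* =
[[1, -3],
 [0, -2]].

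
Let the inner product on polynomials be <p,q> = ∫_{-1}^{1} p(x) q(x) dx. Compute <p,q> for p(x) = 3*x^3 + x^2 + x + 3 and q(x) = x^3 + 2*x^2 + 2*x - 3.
<p,q> = -1072/105

Expand the product: p(x)·q(x) = 3*x^6 + 7*x^5 + 9*x^4 - 2*x^3 + 5*x^2 + 3*x - 9.
∫_{-1}^{1} of each monomial x^k gives [2/(k+1) if k even, 0 if k odd]. Integrating term-by-term (or equivalently evaluating the antiderivative F(x) = 3*x^7/7 + 7*x^6/6 + 9*x^5/5 - x^4/2 + 5*x^3/3 + 3*x^2/2 - 9*x at the endpoints):
  F(1) − F(−1) = -617/210 − (509/70) = -1072/105.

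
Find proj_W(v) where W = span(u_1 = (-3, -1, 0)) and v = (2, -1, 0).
proj_W(v) = (3/2, 1/2, 0)

Set up U = [u_1 | ... | u_1] ∈ R^(3×1). The projector onto W = col(U) is P = U (U^T U)^(-1) U^T.
Compute U^T U =
  [10],
and U^T v = (-5).
Solve U^T U · c = U^T v for the coefficients: c = (-1/2). The projection is proj_W(v) = U c.
Check: (v - proj_W(v)) · u_1 = 0  (should be 0).
Result: proj_W(v) = (3/2, 1/2, 0).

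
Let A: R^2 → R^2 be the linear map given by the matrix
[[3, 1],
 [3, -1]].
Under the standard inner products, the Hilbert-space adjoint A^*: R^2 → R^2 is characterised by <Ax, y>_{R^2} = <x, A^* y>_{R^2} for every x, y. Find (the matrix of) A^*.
A^* = A^T =
[[3, 3],
 [1, -1]]

For real matrices with standard dot products, the defining identity <Ax, y> = <x, A^* y> gives (Ax)^T y = x^T (A^*) y, i.e. x^T A^T y = x^T (A^*) y. Since this holds for all x, y, we must have A^* = A^T. Therefore
A^* =
[[3, 3],
 [1, -1]].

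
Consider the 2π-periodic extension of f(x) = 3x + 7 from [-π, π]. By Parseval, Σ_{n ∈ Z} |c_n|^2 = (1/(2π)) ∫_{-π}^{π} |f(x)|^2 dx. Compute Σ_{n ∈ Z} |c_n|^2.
Σ |c_n|^2 = 3π^2 + 49

Expand and integrate term by term over [-π, π]:
  ∫ (3x)^2 dx = 9·(2π^3/3); ∫ 2·3·(7)·x dx = 0 (odd integrand); ∫ 7^2 dx = 49·2π.
So (1/(2π)) ∫_{-π}^{π} (3x + 7)^2 dx = 9π^2/3 + 49 = 3π^2 + 49.
Parseval ⇒ Σ |c_n|^2 = 3π^2 + 49.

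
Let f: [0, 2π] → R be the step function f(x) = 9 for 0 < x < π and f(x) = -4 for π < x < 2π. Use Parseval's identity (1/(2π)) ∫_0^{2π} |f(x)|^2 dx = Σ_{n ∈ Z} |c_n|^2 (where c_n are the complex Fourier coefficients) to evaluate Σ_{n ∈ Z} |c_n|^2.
Σ |c_n|^2 = 97/2

Parseval equates the L^2 energy of f (normalised by 1/(2π)) with the ℓ^2 sum of its Fourier coefficients: (1/(2π)) ∫_0^{2π} |f|^2 = Σ |c_n|^2.
Compute the left side: (1/(2π)) [∫_0^π 9^2 dx + ∫_π^{2π} (-4)^2 dx] = (1/(2π)) · (81π + 16π) = (81 + 16)/2 = 97/2.
So Σ_{n ∈ Z} |c_n|^2 = 97/2.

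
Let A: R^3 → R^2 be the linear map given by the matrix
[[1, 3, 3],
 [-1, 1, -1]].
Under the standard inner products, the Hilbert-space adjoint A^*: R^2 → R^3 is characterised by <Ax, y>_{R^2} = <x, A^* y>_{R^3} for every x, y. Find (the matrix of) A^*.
A^* = A^T =
[[1, -1],
 [3, 1],
 [3, -1]]

For real matrices with standard dot products, the defining identity <Ax, y> = <x, A^* y> gives (Ax)^T y = x^T (A^*) y, i.e. x^T A^T y = x^T (A^*) y. Since this holds for all x, y, we must have A^* = A^T. Therefore
A^* =
[[1, -1],
 [3, 1],
 [3, -1]].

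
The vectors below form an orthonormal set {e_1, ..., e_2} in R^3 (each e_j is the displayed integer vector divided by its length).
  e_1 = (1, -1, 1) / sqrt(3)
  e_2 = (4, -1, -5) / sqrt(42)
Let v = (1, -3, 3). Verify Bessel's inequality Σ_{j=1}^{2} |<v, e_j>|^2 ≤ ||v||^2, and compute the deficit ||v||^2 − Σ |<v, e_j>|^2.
Σ |<v, e_j>|^2 = 125/7; ||v||^2 = 19; deficit = 8/7

Write each e_j = u_j / sqrt(<u_j, u_j>) where u_j is the displayed integer vector. Then <v, e_j> = <v, u_j> / sqrt(<u_j, u_j>), so |<v, e_j>|^2 = <v, u_j>^2 / <u_j, u_j>.
Coefficients: <v, e_1> = 7/sqrt(3), <v, e_2> = -8/sqrt(42).
Square and sum: Σ |<v, e_j>|^2 = 125/7.
Compute ||v||^2 = v·v = 19.
Deficit = 19 − 125/7 = 8/7 ≥ 0, confirming Bessel's inequality. (The deficit equals ||v − Σ <v,e_j> e_j||^2, the squared distance from v to span{e_j}.)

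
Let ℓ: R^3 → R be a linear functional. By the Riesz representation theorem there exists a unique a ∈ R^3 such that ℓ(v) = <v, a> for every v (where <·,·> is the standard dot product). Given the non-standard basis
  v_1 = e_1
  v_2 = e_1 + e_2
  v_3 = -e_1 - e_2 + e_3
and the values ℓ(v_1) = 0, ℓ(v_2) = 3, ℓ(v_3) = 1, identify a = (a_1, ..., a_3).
a = (0, 3, 4)

Write a = (a_1, ..., a_3) in the standard basis. For each basis vector v_i, ℓ(v_i) = <v_i, a> is a linear equation in the a_j's. Collect the n equations into a matrix system V a = ℓ, where row i of V is v_i (expressed in the standard basis). Since V is invertible (lower-triangular with 1s on the diagonal, up to permutation), solve by back-substitution:
  V =
[[1, 0, 0],
 [1, 1, 0],
 [-1, -1, 1]]
  V a = (0, 3, 1)
Solving gives a = (0, 3, 4).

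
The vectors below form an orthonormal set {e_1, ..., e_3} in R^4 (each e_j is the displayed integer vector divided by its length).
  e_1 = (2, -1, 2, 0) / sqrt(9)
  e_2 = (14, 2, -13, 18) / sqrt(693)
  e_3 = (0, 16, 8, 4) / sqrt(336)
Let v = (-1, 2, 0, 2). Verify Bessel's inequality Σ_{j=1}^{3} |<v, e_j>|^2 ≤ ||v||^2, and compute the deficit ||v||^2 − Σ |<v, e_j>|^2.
Σ |<v, e_j>|^2 = 248/33; ||v||^2 = 9; deficit = 49/33

Write each e_j = u_j / sqrt(<u_j, u_j>) where u_j is the displayed integer vector. Then <v, e_j> = <v, u_j> / sqrt(<u_j, u_j>), so |<v, e_j>|^2 = <v, u_j>^2 / <u_j, u_j>.
Coefficients: <v, e_1> = -4/sqrt(9), <v, e_2> = 26/sqrt(693), <v, e_3> = 40/sqrt(336).
Square and sum: Σ |<v, e_j>|^2 = 248/33.
Compute ||v||^2 = v·v = 9.
Deficit = 9 − 248/33 = 49/33 ≥ 0, confirming Bessel's inequality. (The deficit equals ||v − Σ <v,e_j> e_j||^2, the squared distance from v to span{e_j}.)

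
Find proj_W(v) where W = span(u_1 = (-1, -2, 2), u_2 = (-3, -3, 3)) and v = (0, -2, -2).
proj_W(v) = (0, 0, 0)

Set up U = [u_1 | ... | u_2] ∈ R^(3×2). The projector onto W = col(U) is P = U (U^T U)^(-1) U^T.
Compute U^T U =
  [9, 15]
  [15, 27],
and U^T v = (0, 0).
Solve U^T U · c = U^T v for the coefficients: c = (0, 0). The projection is proj_W(v) = U c.
Check: (v - proj_W(v)) · u_1 = 0  (should be 0).
Check: (v - proj_W(v)) · u_2 = 0  (should be 0).
Result: proj_W(v) = (0, 0, 0).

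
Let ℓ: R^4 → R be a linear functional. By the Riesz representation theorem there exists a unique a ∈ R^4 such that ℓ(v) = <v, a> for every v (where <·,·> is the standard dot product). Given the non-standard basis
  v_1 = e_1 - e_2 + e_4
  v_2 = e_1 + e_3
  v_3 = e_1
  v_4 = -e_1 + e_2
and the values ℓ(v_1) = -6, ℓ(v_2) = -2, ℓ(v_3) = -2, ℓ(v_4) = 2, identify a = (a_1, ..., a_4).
a = (-2, 0, 0, -4)

Write a = (a_1, ..., a_4) in the standard basis. For each basis vector v_i, ℓ(v_i) = <v_i, a> is a linear equation in the a_j's. Collect the n equations into a matrix system V a = ℓ, where row i of V is v_i (expressed in the standard basis). Since V is invertible (lower-triangular with 1s on the diagonal, up to permutation), solve by back-substitution:
  V =
[[1, -1, 0, 1],
 [1, 0, 1, 0],
 [1, 0, 0, 0],
 [-1, 1, 0, 0]]
  V a = (-6, -2, -2, 2)
Solving gives a = (-2, 0, 0, -4).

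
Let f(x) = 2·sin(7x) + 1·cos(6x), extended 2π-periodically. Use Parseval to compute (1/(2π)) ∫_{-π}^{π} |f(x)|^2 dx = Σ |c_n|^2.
Σ |c_n|^2 = 5/2

Expand |f|^2 and use orthogonality of {sin(nx), cos(mx)} on [-π, π]:
  ∫_{-π}^{π} sin(nx)^2 dx = π, ∫ cos(mx)^2 dx = π, and cross terms integrate to 0.
So ∫_{-π}^{π} f(x)^2 dx = 2^2 · π + 1^2 · π = (4 + 1)π.
Divide by 2π: (4 + 1)/2 = 5/2.
By Parseval, this equals Σ |c_n|^2.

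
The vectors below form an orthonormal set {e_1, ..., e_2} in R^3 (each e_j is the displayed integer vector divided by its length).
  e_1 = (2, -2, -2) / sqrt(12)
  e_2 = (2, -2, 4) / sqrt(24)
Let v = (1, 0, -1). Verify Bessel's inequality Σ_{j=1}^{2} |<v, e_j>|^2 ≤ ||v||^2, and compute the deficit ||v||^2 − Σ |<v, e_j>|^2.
Σ |<v, e_j>|^2 = 3/2; ||v||^2 = 2; deficit = 1/2

Write each e_j = u_j / sqrt(<u_j, u_j>) where u_j is the displayed integer vector. Then <v, e_j> = <v, u_j> / sqrt(<u_j, u_j>), so |<v, e_j>|^2 = <v, u_j>^2 / <u_j, u_j>.
Coefficients: <v, e_1> = 4/sqrt(12), <v, e_2> = -2/sqrt(24).
Square and sum: Σ |<v, e_j>|^2 = 3/2.
Compute ||v||^2 = v·v = 2.
Deficit = 2 − 3/2 = 1/2 ≥ 0, confirming Bessel's inequality. (The deficit equals ||v − Σ <v,e_j> e_j||^2, the squared distance from v to span{e_j}.)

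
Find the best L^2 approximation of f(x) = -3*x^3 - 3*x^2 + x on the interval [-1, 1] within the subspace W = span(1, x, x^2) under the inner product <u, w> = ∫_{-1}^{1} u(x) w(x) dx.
g(x) = -3*x^2 - 4*x/5

The best approximation g ∈ W is the orthogonal projection of f onto W. Writing g = a_0 + a_1 x + a_2 x^2, the coefficients solve the normal equations G · a = b where
  G_{ij} = <φ_i, φ_j> and b_i = <f, φ_i>, with φ_0 = 1, φ_1 = x, φ_2 = x^2.
G =
  [2, 0, 2/3]
  [0, 2/3, 0]
  [2/3, 0, 2/5],
b = (-2, -8/15, -6/5).
Solving gives a_0 = 0, a_1 = -4/5, a_2 = -3, so
  g(x) = -3*x^2 - 4*x/5.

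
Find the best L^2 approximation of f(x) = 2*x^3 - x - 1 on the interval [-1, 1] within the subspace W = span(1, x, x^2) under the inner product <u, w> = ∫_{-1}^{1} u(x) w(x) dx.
g(x) = x/5 - 1

The best approximation g ∈ W is the orthogonal projection of f onto W. Writing g = a_0 + a_1 x + a_2 x^2, the coefficients solve the normal equations G · a = b where
  G_{ij} = <φ_i, φ_j> and b_i = <f, φ_i>, with φ_0 = 1, φ_1 = x, φ_2 = x^2.
G =
  [2, 0, 2/3]
  [0, 2/3, 0]
  [2/3, 0, 2/5],
b = (-2, 2/15, -2/3).
Solving gives a_0 = -1, a_1 = 1/5, a_2 = 0, so
  g(x) = x/5 - 1.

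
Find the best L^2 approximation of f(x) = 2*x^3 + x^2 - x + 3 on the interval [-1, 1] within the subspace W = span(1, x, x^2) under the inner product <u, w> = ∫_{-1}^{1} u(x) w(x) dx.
g(x) = x^2 + x/5 + 3

The best approximation g ∈ W is the orthogonal projection of f onto W. Writing g = a_0 + a_1 x + a_2 x^2, the coefficients solve the normal equations G · a = b where
  G_{ij} = <φ_i, φ_j> and b_i = <f, φ_i>, with φ_0 = 1, φ_1 = x, φ_2 = x^2.
G =
  [2, 0, 2/3]
  [0, 2/3, 0]
  [2/3, 0, 2/5],
b = (20/3, 2/15, 12/5).
Solving gives a_0 = 3, a_1 = 1/5, a_2 = 1, so
  g(x) = x^2 + x/5 + 3.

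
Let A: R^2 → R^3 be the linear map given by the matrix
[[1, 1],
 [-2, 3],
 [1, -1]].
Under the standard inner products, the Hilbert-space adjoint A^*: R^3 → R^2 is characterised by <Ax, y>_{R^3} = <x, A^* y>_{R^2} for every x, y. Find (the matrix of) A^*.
A^* = A^T =
[[1, -2, 1],
 [1, 3, -1]]

For real matrices with standard dot products, the defining identity <Ax, y> = <x, A^* y> gives (Ax)^T y = x^T (A^*) y, i.e. x^T A^T y = x^T (A^*) y. Since this holds for all x, y, we must have A^* = A^T. Therefore
A^* =
[[1, -2, 1],
 [1, 3, -1]].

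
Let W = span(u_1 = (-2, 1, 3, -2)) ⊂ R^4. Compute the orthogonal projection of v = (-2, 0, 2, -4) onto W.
proj_W(v) = (-2, 1, 3, -2)

Set up U = [u_1 | ... | u_1] ∈ R^(4×1). The projector onto W = col(U) is P = U (U^T U)^(-1) U^T.
Compute U^T U =
  [18],
and U^T v = (18).
Solve U^T U · c = U^T v for the coefficients: c = (1). The projection is proj_W(v) = U c.
Check: (v - proj_W(v)) · u_1 = 0  (should be 0).
Result: proj_W(v) = (-2, 1, 3, -2).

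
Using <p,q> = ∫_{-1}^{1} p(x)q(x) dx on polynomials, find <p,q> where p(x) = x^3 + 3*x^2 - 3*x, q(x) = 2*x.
<p,q> = -16/5

Expand the product: p(x)·q(x) = 2*x^4 + 6*x^3 - 6*x^2.
∫_{-1}^{1} of each monomial x^k gives [2/(k+1) if k even, 0 if k odd]. Integrating term-by-term (or equivalently evaluating the antiderivative F(x) = 2*x^5/5 + 3*x^4/2 - 2*x^3 at the endpoints):
  F(1) − F(−1) = -1/10 − (31/10) = -16/5.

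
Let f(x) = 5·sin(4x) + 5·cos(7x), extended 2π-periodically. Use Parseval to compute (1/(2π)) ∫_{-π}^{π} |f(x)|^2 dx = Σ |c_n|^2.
Σ |c_n|^2 = 25

Expand |f|^2 and use orthogonality of {sin(nx), cos(mx)} on [-π, π]:
  ∫_{-π}^{π} sin(nx)^2 dx = π, ∫ cos(mx)^2 dx = π, and cross terms integrate to 0.
So ∫_{-π}^{π} f(x)^2 dx = 5^2 · π + 5^2 · π = (25 + 25)π.
Divide by 2π: (25 + 25)/2 = 25.
By Parseval, this equals Σ |c_n|^2.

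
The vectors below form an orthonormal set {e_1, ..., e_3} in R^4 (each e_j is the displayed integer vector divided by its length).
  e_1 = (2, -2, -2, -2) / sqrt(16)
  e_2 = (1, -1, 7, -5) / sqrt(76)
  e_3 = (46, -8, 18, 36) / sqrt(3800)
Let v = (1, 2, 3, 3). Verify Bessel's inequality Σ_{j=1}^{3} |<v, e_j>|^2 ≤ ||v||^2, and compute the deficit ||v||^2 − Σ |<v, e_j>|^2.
Σ |<v, e_j>|^2 = 557/25; ||v||^2 = 23; deficit = 18/25

Write each e_j = u_j / sqrt(<u_j, u_j>) where u_j is the displayed integer vector. Then <v, e_j> = <v, u_j> / sqrt(<u_j, u_j>), so |<v, e_j>|^2 = <v, u_j>^2 / <u_j, u_j>.
Coefficients: <v, e_1> = -14/sqrt(16), <v, e_2> = 5/sqrt(76), <v, e_3> = 192/sqrt(3800).
Square and sum: Σ |<v, e_j>|^2 = 557/25.
Compute ||v||^2 = v·v = 23.
Deficit = 23 − 557/25 = 18/25 ≥ 0, confirming Bessel's inequality. (The deficit equals ||v − Σ <v,e_j> e_j||^2, the squared distance from v to span{e_j}.)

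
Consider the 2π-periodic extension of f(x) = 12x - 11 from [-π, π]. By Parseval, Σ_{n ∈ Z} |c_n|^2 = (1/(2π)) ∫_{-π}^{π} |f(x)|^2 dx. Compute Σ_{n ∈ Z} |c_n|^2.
Σ |c_n|^2 = 48π^2 + 121

Expand and integrate term by term over [-π, π]:
  ∫ (12x)^2 dx = 144·(2π^3/3); ∫ 2·12·(-11)·x dx = 0 (odd integrand); ∫ (-11)^2 dx = 121·2π.
So (1/(2π)) ∫_{-π}^{π} (12x - 11)^2 dx = 144π^2/3 + 121 = 48π^2 + 121.
Parseval ⇒ Σ |c_n|^2 = 48π^2 + 121.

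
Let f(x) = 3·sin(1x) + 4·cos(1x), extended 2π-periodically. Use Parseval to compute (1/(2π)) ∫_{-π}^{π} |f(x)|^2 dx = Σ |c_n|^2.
Σ |c_n|^2 = 25/2

Expand |f|^2 and use orthogonality of {sin(nx), cos(mx)} on [-π, π]:
  ∫_{-π}^{π} sin(nx)^2 dx = π, ∫ cos(mx)^2 dx = π, and cross terms integrate to 0.
So ∫_{-π}^{π} f(x)^2 dx = 3^2 · π + 4^2 · π = (9 + 16)π.
Divide by 2π: (9 + 16)/2 = 25/2.
By Parseval, this equals Σ |c_n|^2.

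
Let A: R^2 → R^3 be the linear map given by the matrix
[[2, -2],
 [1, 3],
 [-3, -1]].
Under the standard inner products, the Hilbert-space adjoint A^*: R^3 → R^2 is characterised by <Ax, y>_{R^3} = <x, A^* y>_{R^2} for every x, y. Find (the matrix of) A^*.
A^* = A^T =
[[2, 1, -3],
 [-2, 3, -1]]

For real matrices with standard dot products, the defining identity <Ax, y> = <x, A^* y> gives (Ax)^T y = x^T (A^*) y, i.e. x^T A^T y = x^T (A^*) y. Since this holds for all x, y, we must have A^* = A^T. Therefore
A^* =
[[2, 1, -3],
 [-2, 3, -1]].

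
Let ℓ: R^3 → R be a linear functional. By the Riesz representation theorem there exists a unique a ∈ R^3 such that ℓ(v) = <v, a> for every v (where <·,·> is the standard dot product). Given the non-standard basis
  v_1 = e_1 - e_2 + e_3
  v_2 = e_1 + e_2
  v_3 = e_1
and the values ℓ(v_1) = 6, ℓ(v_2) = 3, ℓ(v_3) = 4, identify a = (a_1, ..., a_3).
a = (4, -1, 1)

Write a = (a_1, ..., a_3) in the standard basis. For each basis vector v_i, ℓ(v_i) = <v_i, a> is a linear equation in the a_j's. Collect the n equations into a matrix system V a = ℓ, where row i of V is v_i (expressed in the standard basis). Since V is invertible (lower-triangular with 1s on the diagonal, up to permutation), solve by back-substitution:
  V =
[[1, -1, 1],
 [1, 1, 0],
 [1, 0, 0]]
  V a = (6, 3, 4)
Solving gives a = (4, -1, 1).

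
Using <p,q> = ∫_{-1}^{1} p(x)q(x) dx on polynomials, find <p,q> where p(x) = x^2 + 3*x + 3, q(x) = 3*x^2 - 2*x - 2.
<p,q> = -152/15

Expand the product: p(x)·q(x) = 3*x^4 + 7*x^3 + x^2 - 12*x - 6.
∫_{-1}^{1} of each monomial x^k gives [2/(k+1) if k even, 0 if k odd]. Integrating term-by-term (or equivalently evaluating the antiderivative F(x) = 3*x^5/5 + 7*x^4/4 + x^3/3 - 6*x^2 - 6*x at the endpoints):
  F(1) − F(−1) = -559/60 − (49/60) = -152/15.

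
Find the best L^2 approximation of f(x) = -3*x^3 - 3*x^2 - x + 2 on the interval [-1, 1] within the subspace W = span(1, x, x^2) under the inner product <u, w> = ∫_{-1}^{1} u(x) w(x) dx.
g(x) = -3*x^2 - 14*x/5 + 2

The best approximation g ∈ W is the orthogonal projection of f onto W. Writing g = a_0 + a_1 x + a_2 x^2, the coefficients solve the normal equations G · a = b where
  G_{ij} = <φ_i, φ_j> and b_i = <f, φ_i>, with φ_0 = 1, φ_1 = x, φ_2 = x^2.
G =
  [2, 0, 2/3]
  [0, 2/3, 0]
  [2/3, 0, 2/5],
b = (2, -28/15, 2/15).
Solving gives a_0 = 2, a_1 = -14/5, a_2 = -3, so
  g(x) = -3*x^2 - 14*x/5 + 2.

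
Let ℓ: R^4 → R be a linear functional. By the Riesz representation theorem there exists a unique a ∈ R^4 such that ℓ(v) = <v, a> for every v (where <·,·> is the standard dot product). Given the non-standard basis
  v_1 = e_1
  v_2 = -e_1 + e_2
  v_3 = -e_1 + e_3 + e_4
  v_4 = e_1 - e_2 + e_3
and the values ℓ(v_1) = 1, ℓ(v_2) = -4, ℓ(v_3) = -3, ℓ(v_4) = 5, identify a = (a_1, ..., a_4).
a = (1, -3, 1, -3)

Write a = (a_1, ..., a_4) in the standard basis. For each basis vector v_i, ℓ(v_i) = <v_i, a> is a linear equation in the a_j's. Collect the n equations into a matrix system V a = ℓ, where row i of V is v_i (expressed in the standard basis). Since V is invertible (lower-triangular with 1s on the diagonal, up to permutation), solve by back-substitution:
  V =
[[1, 0, 0, 0],
 [-1, 1, 0, 0],
 [-1, 0, 1, 1],
 [1, -1, 1, 0]]
  V a = (1, -4, -3, 5)
Solving gives a = (1, -3, 1, -3).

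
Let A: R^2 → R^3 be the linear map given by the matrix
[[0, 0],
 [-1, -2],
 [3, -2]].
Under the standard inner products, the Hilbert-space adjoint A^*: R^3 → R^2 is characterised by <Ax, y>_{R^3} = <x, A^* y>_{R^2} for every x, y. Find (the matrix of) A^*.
A^* = A^T =
[[0, -1, 3],
 [0, -2, -2]]

For real matrices with standard dot products, the defining identity <Ax, y> = <x, A^* y> gives (Ax)^T y = x^T (A^*) y, i.e. x^T A^T y = x^T (A^*) y. Since this holds for all x, y, we must have A^* = A^T. Therefore
A^* =
[[0, -1, 3],
 [0, -2, -2]].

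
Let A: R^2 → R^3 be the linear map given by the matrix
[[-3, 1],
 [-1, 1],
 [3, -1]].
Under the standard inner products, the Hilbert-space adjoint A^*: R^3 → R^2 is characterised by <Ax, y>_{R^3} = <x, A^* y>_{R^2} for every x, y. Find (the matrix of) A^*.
A^* = A^T =
[[-3, -1, 3],
 [1, 1, -1]]

For real matrices with standard dot products, the defining identity <Ax, y> = <x, A^* y> gives (Ax)^T y = x^T (A^*) y, i.e. x^T A^T y = x^T (A^*) y. Since this holds for all x, y, we must have A^* = A^T. Therefore
A^* =
[[-3, -1, 3],
 [1, 1, -1]].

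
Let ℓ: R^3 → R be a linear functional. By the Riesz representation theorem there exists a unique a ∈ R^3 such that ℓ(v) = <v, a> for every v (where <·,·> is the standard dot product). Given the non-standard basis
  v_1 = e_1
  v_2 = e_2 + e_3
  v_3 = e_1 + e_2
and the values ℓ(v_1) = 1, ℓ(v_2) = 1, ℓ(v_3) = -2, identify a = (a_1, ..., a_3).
a = (1, -3, 4)

Write a = (a_1, ..., a_3) in the standard basis. For each basis vector v_i, ℓ(v_i) = <v_i, a> is a linear equation in the a_j's. Collect the n equations into a matrix system V a = ℓ, where row i of V is v_i (expressed in the standard basis). Since V is invertible (lower-triangular with 1s on the diagonal, up to permutation), solve by back-substitution:
  V =
[[1, 0, 0],
 [0, 1, 1],
 [1, 1, 0]]
  V a = (1, 1, -2)
Solving gives a = (1, -3, 4).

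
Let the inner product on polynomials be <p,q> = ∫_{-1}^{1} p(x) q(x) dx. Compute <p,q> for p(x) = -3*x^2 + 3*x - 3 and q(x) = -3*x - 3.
<p,q> = 18

Expand the product: p(x)·q(x) = 9*x^3 + 9.
∫_{-1}^{1} of each monomial x^k gives [2/(k+1) if k even, 0 if k odd]. Integrating term-by-term (or equivalently evaluating the antiderivative F(x) = 9*x^4/4 + 9*x at the endpoints):
  F(1) − F(−1) = 45/4 − (-27/4) = 18.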